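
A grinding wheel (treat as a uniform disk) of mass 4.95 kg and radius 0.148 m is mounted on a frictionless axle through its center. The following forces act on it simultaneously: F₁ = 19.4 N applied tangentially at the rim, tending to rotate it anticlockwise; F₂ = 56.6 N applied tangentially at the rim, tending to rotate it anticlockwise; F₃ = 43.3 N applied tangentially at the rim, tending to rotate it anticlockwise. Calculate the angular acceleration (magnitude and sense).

α ≈ 326 rad/s², anticlockwise

I = ½MR² = (1/2)(4.95)(0.148)² = 0.05421 kg·m².
Taking anticlockwise as positive: τ₁ = +(19.4)(0.148) = +2.871 N·m; τ₂ = +(56.6)(0.148) = +8.377 N·m; τ₃ = +(43.3)(0.148) = +6.408 N·m.
Net torque τ = 17.66 N·m.
α = τ/I = 17.66/0.05421 = 325.7 rad/s².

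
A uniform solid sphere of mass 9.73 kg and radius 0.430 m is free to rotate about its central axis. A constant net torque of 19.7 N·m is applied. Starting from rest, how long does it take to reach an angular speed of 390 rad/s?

t ≈ 14.2 s

I = (2/5)MR² = (2/5)(9.73)(0.430)² = 0.7196 kg·m².
α = τ/I = 19.7/0.7196 = 27.38 rad/s².
ω = αt ⇒ t = ω/α = 390/27.38 = 14.25 s.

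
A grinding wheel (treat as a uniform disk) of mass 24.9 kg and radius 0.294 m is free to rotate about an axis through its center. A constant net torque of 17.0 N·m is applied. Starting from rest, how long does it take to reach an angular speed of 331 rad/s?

t ≈ 21.0 s

I = ½MR² = (1/2)(24.9)(0.294)² = 1.076 kg·m².
α = τ/I = 17.0/1.076 = 15.80 rad/s².
ω = αt ⇒ t = ω/α = 331/15.80 = 20.95 s.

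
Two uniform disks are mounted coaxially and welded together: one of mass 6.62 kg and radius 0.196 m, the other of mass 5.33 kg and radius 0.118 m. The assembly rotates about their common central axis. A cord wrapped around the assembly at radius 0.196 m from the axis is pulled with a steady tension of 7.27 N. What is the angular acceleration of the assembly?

α ≈ 8.67 rad/s²

I = ½M₁R₁² + ½M₂R₂² = ½(6.62)(0.196)² + ½(5.33)(0.118)² = 0.1643 kg·m².
τ = F r = (7.27)(0.196) = 1.425 N·m.
α = τ/I = 1.425/0.1643 = 8.675 rad/s².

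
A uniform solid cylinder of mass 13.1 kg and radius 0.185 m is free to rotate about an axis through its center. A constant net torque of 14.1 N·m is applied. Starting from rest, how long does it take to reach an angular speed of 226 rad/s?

I = ½MR² = (1/2)(13.1)(0.185)² = 0.2242 kg·m².
α = τ/I = 14.1/0.2242 = 62.90 rad/s².
ω = αt ⇒ t = ω/α = 226/62.90 = 3.593 s.

t ≈ 3.59 s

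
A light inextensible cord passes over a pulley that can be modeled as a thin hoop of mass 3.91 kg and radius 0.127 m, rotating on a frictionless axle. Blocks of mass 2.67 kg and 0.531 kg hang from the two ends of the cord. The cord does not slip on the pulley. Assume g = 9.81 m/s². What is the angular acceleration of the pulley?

α ≈ 23.2 rad/s²

I = MR² = (3.91)(0.127)² = 0.06306 kg·m².
Heavier block: m₁g − T₁ = m₁a. Lighter block: T₂ − m₂g = m₂a.
Pulley: (T₁ − T₂)R = Iα = I(a/R), so T₁ − T₂ = (I/R²)a = 1·M_p a = 3.910·a.
Adding the three: (m₁ − m₂)g = (m₁ + m₂ + 3.910)a, so a = (2.67 − 0.531)(9.81)/(2.67 + 0.531 + 3.910) = 2.951 m/s².
α = a/R = 2.951/0.127 = 23.24 rad/s².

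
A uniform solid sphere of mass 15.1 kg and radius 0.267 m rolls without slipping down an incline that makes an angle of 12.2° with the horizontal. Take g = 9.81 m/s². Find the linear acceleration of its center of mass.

a ≈ 1.48 m/s²

Translation along the incline: Mg sinθ − f = Ma.
Rotation about the center: fR = Iα with I = (2/5)MR². No-slip gives a = αR, so f = (I/R²)a = (2/5)M a.
Substituting: Mg sinθ = (1 + 0.4000)Ma, so a = g sinθ/(1 + 0.4000) = (9.81) sin 12.2° / 1.400 = 1.481 m/s².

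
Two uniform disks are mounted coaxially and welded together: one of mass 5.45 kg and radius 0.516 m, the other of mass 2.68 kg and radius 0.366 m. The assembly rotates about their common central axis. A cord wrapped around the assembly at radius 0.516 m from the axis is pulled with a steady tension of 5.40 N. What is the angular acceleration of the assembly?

α ≈ 3.08 rad/s²

I = ½M₁R₁² + ½M₂R₂² = ½(5.45)(0.516)² + ½(2.68)(0.366)² = 0.9050 kg·m².
τ = F r = (5.40)(0.516) = 2.786 N·m.
α = τ/I = 2.786/0.9050 = 3.079 rad/s².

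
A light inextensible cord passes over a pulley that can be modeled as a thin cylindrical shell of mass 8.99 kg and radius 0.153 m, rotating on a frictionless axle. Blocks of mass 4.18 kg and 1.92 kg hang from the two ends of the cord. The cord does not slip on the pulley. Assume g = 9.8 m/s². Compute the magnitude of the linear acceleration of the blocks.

a ≈ 1.47 m/s²

I = MR² = (8.99)(0.153)² = 0.2104 kg·m².
Heavier block: m₁g − T₁ = m₁a. Lighter block: T₂ − m₂g = m₂a.
Pulley: (T₁ − T₂)R = Iα = I(a/R), so T₁ − T₂ = (I/R²)a = 1·M_p a = 8.990·a.
Adding the three: (m₁ − m₂)g = (m₁ + m₂ + 8.990)a, so a = (4.18 − 1.92)(9.8)/(4.18 + 1.92 + 8.990) = 1.468 m/s².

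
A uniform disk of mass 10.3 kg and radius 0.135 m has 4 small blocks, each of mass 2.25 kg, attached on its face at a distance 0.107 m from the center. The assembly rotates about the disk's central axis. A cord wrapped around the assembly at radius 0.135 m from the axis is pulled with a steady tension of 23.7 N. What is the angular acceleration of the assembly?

α ≈ 16.2 rad/s²

I_disk = ½MR² = ½(10.3)(0.135)² = 0.09386 kg·m².
I_blocks = 4·m·r² = 4(2.25)(0.107)² = 0.1030 kg·m².
Total I = 0.1969 kg·m².
τ = F r = (23.7)(0.135) = 3.200 N·m.
α = τ/I = 3.200/0.1969 = 16.25 rad/s².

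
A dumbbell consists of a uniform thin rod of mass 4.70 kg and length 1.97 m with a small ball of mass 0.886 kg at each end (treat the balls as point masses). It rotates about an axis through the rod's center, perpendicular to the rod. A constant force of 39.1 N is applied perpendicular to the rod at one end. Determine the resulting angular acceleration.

I_rod = (1/12)ML² = (1/12)(4.70)(1.97)² = 1.520 kg·m².
I_balls = 2·m·(L/2)² = 2(0.886)(0.9850)² = 1.719 kg·m².
Total I = 3.239 kg·m².
τ = F·(L/2) = (39.1)(0.985) = 38.51 N·m.
α = τ/I = 38.51/3.239 = 11.89 rad/s².

α ≈ 11.9 rad/s²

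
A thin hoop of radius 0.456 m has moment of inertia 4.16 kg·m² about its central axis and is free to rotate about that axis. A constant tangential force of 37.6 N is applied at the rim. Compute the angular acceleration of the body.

τ = F R = (37.6)(0.456) = 17.15 N·m.
From τ = Iα: α = 17.15/4.160 = 4.122 rad/s².

α ≈ 4.12 rad/s²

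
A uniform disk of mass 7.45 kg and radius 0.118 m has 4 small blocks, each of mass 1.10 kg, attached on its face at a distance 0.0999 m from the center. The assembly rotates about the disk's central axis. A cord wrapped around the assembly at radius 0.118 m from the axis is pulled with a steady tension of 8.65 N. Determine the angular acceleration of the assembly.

α ≈ 10.7 rad/s²

I_disk = ½MR² = ½(7.45)(0.118)² = 0.05187 kg·m².
I_blocks = 4·m·r² = 4(1.10)(0.0999)² = 0.04391 kg·m².
Total I = 0.09578 kg·m².
τ = F r = (8.65)(0.118) = 1.021 N·m.
α = τ/I = 1.021/0.09578 = 10.66 rad/s².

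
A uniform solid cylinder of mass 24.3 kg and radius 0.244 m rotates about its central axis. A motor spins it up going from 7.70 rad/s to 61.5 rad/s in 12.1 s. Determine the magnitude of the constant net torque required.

I = ½MR² = (1/2)(24.3)(0.244)² = 0.7234 kg·m².
α = Δω/Δt = (61.5 − 7.70)/12.1 = 4.446 rad/s².
τ = Iα = (0.7234)(4.446) = 3.216 N·m.

τ ≈ 3.22 N·m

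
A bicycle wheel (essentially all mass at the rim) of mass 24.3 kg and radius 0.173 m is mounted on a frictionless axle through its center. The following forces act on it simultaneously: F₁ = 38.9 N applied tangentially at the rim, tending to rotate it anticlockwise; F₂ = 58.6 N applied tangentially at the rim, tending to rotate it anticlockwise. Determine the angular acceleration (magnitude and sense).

α ≈ 23.2 rad/s², anticlockwise

I = MR² = (24.3)(0.173)² = 0.7273 kg·m².
Taking anticlockwise as positive: τ₁ = +(38.9)(0.173) = +6.730 N·m; τ₂ = +(58.6)(0.173) = +10.14 N·m.
Net torque τ = 16.87 N·m.
α = τ/I = 16.87/0.7273 = 23.19 rad/s².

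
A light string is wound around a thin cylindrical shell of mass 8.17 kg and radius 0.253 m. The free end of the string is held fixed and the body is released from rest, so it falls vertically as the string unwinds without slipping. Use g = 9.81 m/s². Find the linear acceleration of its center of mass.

a ≈ 4.91 m/s²

Translation: Mg − T = Ma. Rotation about the center: TR = Iα with I = MR².
With a = αR: T = (I/R²)a = M a, so Mg = (1 + 1.000)Ma.
a = g/(1 + 1.000) = 9.81/2.000 = 4.905 m/s².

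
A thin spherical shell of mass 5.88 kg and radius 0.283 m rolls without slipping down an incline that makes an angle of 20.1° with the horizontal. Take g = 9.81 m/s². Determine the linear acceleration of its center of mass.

a ≈ 2.02 m/s²

Translation along the incline: Mg sinθ − f = Ma.
Rotation about the center: fR = Iα with I = (2/3)MR². No-slip gives a = αR, so f = (I/R²)a = (2/3)M a.
Substituting: Mg sinθ = (1 + 0.6667)Ma, so a = g sinθ/(1 + 0.6667) = (9.81) sin 20.1° / 1.667 = 2.023 m/s².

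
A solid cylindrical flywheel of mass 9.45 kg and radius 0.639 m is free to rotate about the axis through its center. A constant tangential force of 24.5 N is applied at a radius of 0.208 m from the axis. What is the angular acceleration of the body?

α ≈ 2.64 rad/s²

I = ½MR² = (1/2)(9.45)(0.639)² = 1.929 kg·m².
τ = F·r = (24.5)(0.208) = 5.096 N·m.
Newton's second law for rotation, τ = Iα, gives α = τ/I = 5.096/1.929 = 2.641 rad/s².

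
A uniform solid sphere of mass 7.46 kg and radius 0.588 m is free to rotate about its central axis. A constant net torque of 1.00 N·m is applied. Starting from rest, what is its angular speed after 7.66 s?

ω ≈ 7.42 rad/s

I = (2/5)MR² = (2/5)(7.46)(0.588)² = 1.032 kg·m².
α = τ/I = 1.00/1.032 = 0.9693 rad/s².
ω = ω₀ + αt = 0 + (0.9693)(7.66) = 7.425 rad/s.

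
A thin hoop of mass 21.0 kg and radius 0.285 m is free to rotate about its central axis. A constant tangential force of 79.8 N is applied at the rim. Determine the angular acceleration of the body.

α ≈ 13.3 rad/s²

I = MR² = (21.0)(0.285)² = 1.706 kg·m².
τ = F R = (79.8)(0.285) = 22.74 N·m.
From τ = Iα: α = 22.74/1.706 = 13.33 rad/s².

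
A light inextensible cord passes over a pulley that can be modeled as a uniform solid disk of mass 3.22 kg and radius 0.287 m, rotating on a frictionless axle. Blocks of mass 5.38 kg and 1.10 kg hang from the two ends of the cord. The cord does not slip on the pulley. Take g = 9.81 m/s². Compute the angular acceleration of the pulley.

α ≈ 18.1 rad/s²

I = ½MR² = (1/2)(3.22)(0.287)² = 0.1326 kg·m².
Heavier block: m₁g − T₁ = m₁a. Lighter block: T₂ − m₂g = m₂a.
Pulley: (T₁ − T₂)R = Iα = I(a/R), so T₁ − T₂ = (I/R²)a = (1/2)M_p a = 1.610·a.
Adding the three: (m₁ − m₂)g = (m₁ + m₂ + 1.610)a, so a = (5.38 − 1.10)(9.81)/(5.38 + 1.10 + 1.610) = 5.190 m/s².
α = a/R = 5.190/0.287 = 18.08 rad/s².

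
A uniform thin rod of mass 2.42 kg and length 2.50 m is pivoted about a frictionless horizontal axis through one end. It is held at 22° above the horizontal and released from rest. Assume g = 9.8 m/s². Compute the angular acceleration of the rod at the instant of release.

About the pivot, I = (1/3)ML² = (1/3)(2.42)(2.50)² = 5.042 kg·m².
The weight acts at the center, a distance L/2 = 1.250 m from the pivot; τ = Mg(L/2) cos 22° = 27.49 N·m.
α = τ/I = 27.49/5.042 = 5.452 rad/s².
(Equivalently α = (3g/(2L)) cos 22° = 5.452 rad/s².)

α ≈ 5.45 rad/s²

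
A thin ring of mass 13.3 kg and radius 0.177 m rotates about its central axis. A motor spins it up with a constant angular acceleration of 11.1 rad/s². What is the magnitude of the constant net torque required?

I = MR² = (13.3)(0.177)² = 0.4167 kg·m².
τ = Iα = (0.4167)(11.10) = 4.625 N·m.

τ ≈ 4.63 N·m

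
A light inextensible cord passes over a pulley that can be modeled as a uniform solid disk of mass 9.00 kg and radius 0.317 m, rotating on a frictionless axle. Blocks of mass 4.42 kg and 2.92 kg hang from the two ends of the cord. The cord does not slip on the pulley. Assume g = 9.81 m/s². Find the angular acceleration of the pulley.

I = ½MR² = (1/2)(9.00)(0.317)² = 0.4522 kg·m².
Heavier block: m₁g − T₁ = m₁a. Lighter block: T₂ − m₂g = m₂a.
Pulley: (T₁ − T₂)R = Iα = I(a/R), so T₁ − T₂ = (I/R²)a = (1/2)M_p a = 4.500·a.
Adding the three: (m₁ − m₂)g = (m₁ + m₂ + 4.500)a, so a = (4.42 − 2.92)(9.81)/(4.42 + 2.92 + 4.500) = 1.243 m/s².
α = a/R = 1.243/0.317 = 3.921 rad/s².

α ≈ 3.92 rad/s²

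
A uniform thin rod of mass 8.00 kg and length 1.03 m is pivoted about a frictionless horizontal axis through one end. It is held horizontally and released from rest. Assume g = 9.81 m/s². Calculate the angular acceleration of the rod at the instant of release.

α ≈ 14.3 rad/s²

About the pivot, I = (1/3)ML² = (1/3)(8.00)(1.03)² = 2.829 kg·m².
The weight acts at the center, a distance L/2 = 0.5150 m from the pivot; τ = Mg(L/2) = 40.42 N·m.
α = τ/I = 40.42/2.829 = 14.29 rad/s².
(Equivalently α = (3g/(2L)) = 14.29 rad/s².)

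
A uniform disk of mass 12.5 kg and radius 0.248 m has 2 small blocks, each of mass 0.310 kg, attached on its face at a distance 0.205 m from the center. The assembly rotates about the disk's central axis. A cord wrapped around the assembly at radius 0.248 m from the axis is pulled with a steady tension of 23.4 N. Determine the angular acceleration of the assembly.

α ≈ 14.1 rad/s²

I_disk = ½MR² = ½(12.5)(0.248)² = 0.3844 kg·m².
I_blocks = 2·m·r² = 2(0.310)(0.205)² = 0.02606 kg·m².
Total I = 0.4105 kg·m².
τ = F r = (23.4)(0.248) = 5.803 N·m.
α = τ/I = 5.803/0.4105 = 14.14 rad/s².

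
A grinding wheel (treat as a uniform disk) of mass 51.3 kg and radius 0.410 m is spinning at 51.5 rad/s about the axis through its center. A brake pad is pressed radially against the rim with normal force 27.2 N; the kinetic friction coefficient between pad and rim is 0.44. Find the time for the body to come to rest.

I = ½MR² = (1/2)(51.3)(0.410)² = 4.312 kg·m².
Friction force f = μN = (0.44)(27.2) = 11.97 N at the rim; torque magnitude τ = fR = 4.907 N·m, opposing ω.
|α| = τ/I = 4.907/4.312 = 1.138 rad/s² (deceleration).
0 = ω₀ − |α|t ⇒ t = ω₀/|α| = 51.5/1.138 = 45.25 s.

t ≈ 45.3 s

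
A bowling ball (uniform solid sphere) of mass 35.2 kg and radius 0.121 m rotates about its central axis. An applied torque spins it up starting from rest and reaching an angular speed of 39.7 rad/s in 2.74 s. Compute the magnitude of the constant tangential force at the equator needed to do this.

I = (2/5)MR² = (2/5)(35.2)(0.121)² = 0.2061 kg·m².
α = Δω/Δt = (39.7 − 0)/2.74 = 14.49 rad/s².
The required torque is τ = Iα = (0.2061)(14.49) = 2.987 N·m.
A tangential force at the equator gives τ = FR, so F = τ/R = 2.987/0.121 = 24.68 N.

F ≈ 24.7 N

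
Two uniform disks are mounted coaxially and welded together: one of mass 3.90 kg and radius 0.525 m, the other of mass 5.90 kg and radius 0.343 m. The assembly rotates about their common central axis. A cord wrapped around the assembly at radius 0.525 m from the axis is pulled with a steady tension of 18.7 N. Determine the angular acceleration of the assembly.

α ≈ 11.1 rad/s²

I = ½M₁R₁² + ½M₂R₂² = ½(3.90)(0.525)² + ½(5.90)(0.343)² = 0.8845 kg·m².
τ = F r = (18.7)(0.525) = 9.818 N·m.
α = τ/I = 9.818/0.8845 = 11.10 rad/s².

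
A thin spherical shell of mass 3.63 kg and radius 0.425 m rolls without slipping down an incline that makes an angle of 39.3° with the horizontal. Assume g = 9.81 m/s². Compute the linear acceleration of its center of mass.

a ≈ 3.73 m/s²

Translation along the incline: Mg sinθ − f = Ma.
Rotation about the center: fR = Iα with I = (2/3)MR². No-slip gives a = αR, so f = (I/R²)a = (2/3)M a.
Substituting: Mg sinθ = (1 + 0.6667)Ma, so a = g sinθ/(1 + 0.6667) = (9.81) sin 39.3° / 1.667 = 3.728 m/s².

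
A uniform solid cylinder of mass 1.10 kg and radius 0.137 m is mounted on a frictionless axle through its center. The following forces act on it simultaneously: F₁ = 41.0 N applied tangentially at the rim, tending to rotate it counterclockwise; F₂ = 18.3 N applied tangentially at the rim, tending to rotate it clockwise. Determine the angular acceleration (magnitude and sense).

I = ½MR² = (1/2)(1.10)(0.137)² = 0.01032 kg·m².
Taking counterclockwise as positive: τ₁ = +(41.0)(0.137) = +5.617 N·m; τ₂ = −(18.3)(0.137) = −2.507 N·m.
Net torque τ = 3.110 N·m.
α = τ/I = 3.110/0.01032 = 301.3 rad/s².

α ≈ 301 rad/s², counterclockwise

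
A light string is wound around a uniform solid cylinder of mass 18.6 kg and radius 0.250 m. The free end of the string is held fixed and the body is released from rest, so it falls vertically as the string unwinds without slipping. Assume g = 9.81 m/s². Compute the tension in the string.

T ≈ 60.8 N

Translation: Mg − T = Ma. Rotation about the center: TR = Iα with I = ½MR².
With a = αR: T = (I/R²)a = (1/2)M a, so Mg = (1 + 0.5000)Ma.
a = g/(1 + 0.5000) = 9.81/1.500 = 6.540 m/s².
T = 0.5000·M·a = (0.5000)(18.6)(6.540) = 60.82 N.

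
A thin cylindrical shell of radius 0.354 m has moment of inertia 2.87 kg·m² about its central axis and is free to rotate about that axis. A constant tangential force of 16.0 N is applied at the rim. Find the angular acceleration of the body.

τ = F R = (16.0)(0.354) = 5.664 N·m.
From τ = Iα: α = 5.664/2.870 = 1.974 rad/s².

α ≈ 1.97 rad/s²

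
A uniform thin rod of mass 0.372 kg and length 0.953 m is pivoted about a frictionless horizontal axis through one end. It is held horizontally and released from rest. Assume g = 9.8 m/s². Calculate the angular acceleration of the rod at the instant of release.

About the pivot, I = (1/3)ML² = (1/3)(0.372)(0.953)² = 0.1126 kg·m².
The weight acts at the center, a distance L/2 = 0.4765 m from the pivot; τ = Mg(L/2) = 1.737 N·m.
α = τ/I = 1.737/0.1126 = 15.42 rad/s².

α ≈ 15.4 rad/s²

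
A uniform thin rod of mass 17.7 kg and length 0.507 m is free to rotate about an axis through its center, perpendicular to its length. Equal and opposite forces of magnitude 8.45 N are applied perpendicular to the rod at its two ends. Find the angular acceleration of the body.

I = (1/12)ML² = (1/12)(17.7)(0.507)² = 0.3791 kg·m².
The couple gives τ = F·(L/2) + F·(L/2) = F L = (8.45)(0.507) = 4.284 N·m.
From τ = Iα: α = 4.284/0.3791 = 11.30 rad/s².

α ≈ 11.3 rad/s²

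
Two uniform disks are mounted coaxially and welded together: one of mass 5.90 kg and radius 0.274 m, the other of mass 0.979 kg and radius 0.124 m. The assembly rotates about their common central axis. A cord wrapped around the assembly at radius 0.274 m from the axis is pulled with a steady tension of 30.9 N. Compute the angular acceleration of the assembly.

α ≈ 37.0 rad/s²

I = ½M₁R₁² + ½M₂R₂² = ½(5.90)(0.274)² + ½(0.979)(0.124)² = 0.2290 kg·m².
τ = F r = (30.9)(0.274) = 8.467 N·m.
α = τ/I = 8.467/0.2290 = 36.97 rad/s².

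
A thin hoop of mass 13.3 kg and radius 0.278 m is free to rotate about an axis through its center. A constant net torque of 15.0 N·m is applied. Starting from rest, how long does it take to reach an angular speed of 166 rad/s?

t ≈ 11.4 s

I = MR² = (13.3)(0.278)² = 1.028 kg·m².
α = τ/I = 15.0/1.028 = 14.59 rad/s².
ω = αt ⇒ t = ω/α = 166/14.59 = 11.38 s.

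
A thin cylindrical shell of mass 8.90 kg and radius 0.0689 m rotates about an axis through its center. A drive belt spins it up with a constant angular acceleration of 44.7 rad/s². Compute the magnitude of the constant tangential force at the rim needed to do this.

I = MR² = (8.90)(0.0689)² = 0.04225 kg·m².
The required torque is τ = Iα = (0.04225)(44.70) = 1.889 N·m.
A tangential force at the rim gives τ = FR, so F = τ/R = 1.889/0.0689 = 27.41 N.

F ≈ 27.4 N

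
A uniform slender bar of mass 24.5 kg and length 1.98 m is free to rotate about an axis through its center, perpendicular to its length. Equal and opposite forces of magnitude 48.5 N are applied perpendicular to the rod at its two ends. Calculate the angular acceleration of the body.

α ≈ 12.0 rad/s²

I = (1/12)ML² = (1/12)(24.5)(1.98)² = 8.004 kg·m².
The couple gives τ = F·(L/2) + F·(L/2) = F L = (48.5)(1.98) = 96.03 N·m.
From τ = Iα: α = 96.03/8.004 = 12.00 rad/s².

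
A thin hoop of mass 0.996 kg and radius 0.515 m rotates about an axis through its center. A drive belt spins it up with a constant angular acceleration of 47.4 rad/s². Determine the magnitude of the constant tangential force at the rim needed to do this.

F ≈ 24.3 N

I = MR² = (0.996)(0.515)² = 0.2642 kg·m².
The required torque is τ = Iα = (0.2642)(47.40) = 12.52 N·m.
A tangential force at the rim gives τ = FR, so F = τ/R = 12.52/0.515 = 24.31 N.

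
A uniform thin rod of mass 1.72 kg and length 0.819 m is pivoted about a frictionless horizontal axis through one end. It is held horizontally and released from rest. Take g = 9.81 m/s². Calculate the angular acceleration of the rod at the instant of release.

α ≈ 18.0 rad/s²

About the pivot, I = (1/3)ML² = (1/3)(1.72)(0.819)² = 0.3846 kg·m².
The weight acts at the center, a distance L/2 = 0.4095 m from the pivot; τ = Mg(L/2) = 6.910 N·m.
α = τ/I = 6.910/0.3846 = 17.97 rad/s².
(Equivalently α = (3g/(2L)) = 17.97 rad/s².)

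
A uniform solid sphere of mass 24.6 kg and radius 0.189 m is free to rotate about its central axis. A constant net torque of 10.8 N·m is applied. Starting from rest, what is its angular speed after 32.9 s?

I = (2/5)MR² = (2/5)(24.6)(0.189)² = 0.3515 kg·m².
α = τ/I = 10.8/0.3515 = 30.73 rad/s².
ω = ω₀ + αt = 0 + (30.73)(32.9) = 1011 rad/s.

ω ≈ 1010 rad/s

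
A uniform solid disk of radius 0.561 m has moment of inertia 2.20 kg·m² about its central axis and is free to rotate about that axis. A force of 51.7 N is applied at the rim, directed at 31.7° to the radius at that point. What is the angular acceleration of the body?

α ≈ 6.93 rad/s²

Only the tangential component produces torque: τ = F R sinθ = (51.7)(0.561) sin 31.7° = 15.24 N·m.
Newton's second law for rotation, τ = Iα, gives α = τ/I = 15.24/2.200 = 6.928 rad/s².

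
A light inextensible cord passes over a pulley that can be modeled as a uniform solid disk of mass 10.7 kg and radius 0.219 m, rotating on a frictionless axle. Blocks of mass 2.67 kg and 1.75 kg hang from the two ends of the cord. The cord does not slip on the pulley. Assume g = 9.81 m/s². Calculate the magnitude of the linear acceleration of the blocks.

I = ½MR² = (1/2)(10.7)(0.219)² = 0.2566 kg·m².
Heavier block: m₁g − T₁ = m₁a. Lighter block: T₂ − m₂g = m₂a.
Pulley: (T₁ − T₂)R = Iα = I(a/R), so T₁ − T₂ = (I/R²)a = (1/2)M_p a = 5.350·a.
Adding the three: (m₁ − m₂)g = (m₁ + m₂ + 5.350)a, so a = (2.67 − 1.75)(9.81)/(2.67 + 1.75 + 5.350) = 0.9238 m/s².

a ≈ 0.924 m/s²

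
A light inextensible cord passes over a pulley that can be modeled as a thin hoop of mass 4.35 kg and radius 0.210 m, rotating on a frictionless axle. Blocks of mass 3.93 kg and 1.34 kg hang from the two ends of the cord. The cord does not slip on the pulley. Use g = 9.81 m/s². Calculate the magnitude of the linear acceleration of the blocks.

a ≈ 2.64 m/s²

I = MR² = (4.35)(0.210)² = 0.1918 kg·m².
Heavier block: m₁g − T₁ = m₁a. Lighter block: T₂ − m₂g = m₂a.
Pulley: (T₁ − T₂)R = Iα = I(a/R), so T₁ − T₂ = (I/R²)a = 1·M_p a = 4.350·a.
Adding the three: (m₁ − m₂)g = (m₁ + m₂ + 4.350)a, so a = (3.93 − 1.34)(9.81)/(3.93 + 1.34 + 4.350) = 2.641 m/s².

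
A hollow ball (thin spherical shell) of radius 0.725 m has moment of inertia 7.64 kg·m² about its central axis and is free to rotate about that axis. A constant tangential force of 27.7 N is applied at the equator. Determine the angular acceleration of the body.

τ = F R = (27.7)(0.725) = 20.08 N·m.
From τ = Iα: α = 20.08/7.640 = 2.629 rad/s².

α ≈ 2.63 rad/s²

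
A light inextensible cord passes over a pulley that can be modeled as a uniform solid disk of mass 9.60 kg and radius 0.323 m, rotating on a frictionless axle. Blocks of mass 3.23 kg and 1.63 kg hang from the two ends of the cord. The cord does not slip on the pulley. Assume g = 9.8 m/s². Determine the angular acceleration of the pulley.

α ≈ 5.03 rad/s²

I = ½MR² = (1/2)(9.60)(0.323)² = 0.5008 kg·m².
Heavier block: m₁g − T₁ = m₁a. Lighter block: T₂ − m₂g = m₂a.
Pulley: (T₁ − T₂)R = Iα = I(a/R), so T₁ − T₂ = (I/R²)a = (1/2)M_p a = 4.800·a.
Adding the three: (m₁ − m₂)g = (m₁ + m₂ + 4.800)a, so a = (3.23 − 1.63)(9.8)/(3.23 + 1.63 + 4.800) = 1.623 m/s².
α = a/R = 1.623/0.323 = 5.025 rad/s².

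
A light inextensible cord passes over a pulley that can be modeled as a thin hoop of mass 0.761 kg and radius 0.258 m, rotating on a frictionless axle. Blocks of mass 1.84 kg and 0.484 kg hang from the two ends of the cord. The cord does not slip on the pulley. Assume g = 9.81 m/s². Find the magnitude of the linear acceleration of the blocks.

a ≈ 4.31 m/s²

I = MR² = (0.761)(0.258)² = 0.05066 kg·m².
Heavier block: m₁g − T₁ = m₁a. Lighter block: T₂ − m₂g = m₂a.
Pulley: (T₁ − T₂)R = Iα = I(a/R), so T₁ − T₂ = (I/R²)a = 1·M_p a = 0.7610·a.
Adding the three: (m₁ − m₂)g = (m₁ + m₂ + 0.7610)a, so a = (1.84 − 0.484)(9.81)/(1.84 + 0.484 + 0.7610) = 4.312 m/s².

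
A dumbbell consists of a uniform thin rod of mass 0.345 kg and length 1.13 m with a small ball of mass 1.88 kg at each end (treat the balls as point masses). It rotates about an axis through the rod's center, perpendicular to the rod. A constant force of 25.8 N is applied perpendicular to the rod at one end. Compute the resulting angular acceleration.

I_rod = (1/12)ML² = (1/12)(0.345)(1.13)² = 0.03671 kg·m².
I_balls = 2·m·(L/2)² = 2(1.88)(0.5650)² = 1.200 kg·m².
Total I = 1.237 kg·m².
τ = F·(L/2) = (25.8)(0.565) = 14.58 N·m.
α = τ/I = 14.58/1.237 = 11.78 rad/s².

α ≈ 11.8 rad/s²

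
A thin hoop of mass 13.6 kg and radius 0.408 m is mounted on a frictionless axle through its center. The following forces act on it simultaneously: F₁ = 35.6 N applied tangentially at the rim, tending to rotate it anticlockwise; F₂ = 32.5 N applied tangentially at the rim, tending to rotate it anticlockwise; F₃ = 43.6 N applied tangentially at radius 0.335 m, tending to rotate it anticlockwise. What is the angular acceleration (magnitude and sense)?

I = MR² = (13.6)(0.408)² = 2.264 kg·m².
Taking anticlockwise as positive: τ₁ = +(35.6)(0.408) = +14.52 N·m; τ₂ = +(32.5)(0.408) = +13.26 N·m; τ₃ = +(43.6)(0.335) = +14.61 N·m.
Net torque τ = 42.39 N·m.
α = τ/I = 42.39/2.264 = 18.72 rad/s².

α ≈ 18.7 rad/s², anticlockwise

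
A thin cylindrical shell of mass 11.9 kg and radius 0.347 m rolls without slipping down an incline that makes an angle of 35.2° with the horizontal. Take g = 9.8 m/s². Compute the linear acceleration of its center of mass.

Translation along the incline: Mg sinθ − f = Ma.
Rotation about the center: fR = Iα with I = MR². No-slip gives a = αR, so f = (I/R²)a = M a.
Substituting: Mg sinθ = (1 + 1.000)Ma, so a = g sinθ/(1 + 1.000) = (9.8) sin 35.2° / 2.000 = 2.825 m/s².

a ≈ 2.82 m/s²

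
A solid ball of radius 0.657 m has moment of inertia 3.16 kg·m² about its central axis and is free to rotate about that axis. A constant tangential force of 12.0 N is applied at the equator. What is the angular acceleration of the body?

α ≈ 2.49 rad/s²

τ = F R = (12.0)(0.657) = 7.884 N·m.
From τ = Iα: α = 7.884/3.160 = 2.495 rad/s².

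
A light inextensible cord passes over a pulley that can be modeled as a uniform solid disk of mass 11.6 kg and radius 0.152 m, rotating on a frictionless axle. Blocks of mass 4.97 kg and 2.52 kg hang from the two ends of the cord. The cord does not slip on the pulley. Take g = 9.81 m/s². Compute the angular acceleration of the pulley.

I = ½MR² = (1/2)(11.6)(0.152)² = 0.1340 kg·m².
Heavier block: m₁g − T₁ = m₁a. Lighter block: T₂ − m₂g = m₂a.
Pulley: (T₁ − T₂)R = Iα = I(a/R), so T₁ − T₂ = (I/R²)a = (1/2)M_p a = 5.800·a.
Adding the three: (m₁ − m₂)g = (m₁ + m₂ + 5.800)a, so a = (4.97 − 2.52)(9.81)/(4.97 + 2.52 + 5.800) = 1.808 m/s².
α = a/R = 1.808/0.152 = 11.90 rad/s².

α ≈ 11.9 rad/s²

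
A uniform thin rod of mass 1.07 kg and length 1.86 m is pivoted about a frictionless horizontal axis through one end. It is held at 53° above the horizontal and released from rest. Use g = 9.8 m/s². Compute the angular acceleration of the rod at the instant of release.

α ≈ 4.76 rad/s²

About the pivot, I = (1/3)ML² = (1/3)(1.07)(1.86)² = 1.234 kg·m².
The weight acts at the center, a distance L/2 = 0.9300 m from the pivot; τ = Mg(L/2) cos 53° = 5.869 N·m.
α = τ/I = 5.869/1.234 = 4.756 rad/s².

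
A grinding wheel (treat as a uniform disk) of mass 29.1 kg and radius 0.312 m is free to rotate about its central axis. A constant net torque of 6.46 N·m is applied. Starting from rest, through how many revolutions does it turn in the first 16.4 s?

≈ 97.6 revolutions

I = ½MR² = (1/2)(29.1)(0.312)² = 1.416 kg·m².
α = τ/I = 6.46/1.416 = 4.561 rad/s².
θ = ½αt² = ½(4.561)(16.4)² = 613.4 rad.
Revolutions = θ/(2π) = 97.62.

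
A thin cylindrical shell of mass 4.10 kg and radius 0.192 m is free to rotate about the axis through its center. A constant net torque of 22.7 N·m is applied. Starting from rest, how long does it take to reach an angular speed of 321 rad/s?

t ≈ 2.14 s

I = MR² = (4.10)(0.192)² = 0.1511 kg·m².
α = τ/I = 22.7/0.1511 = 150.2 rad/s².
ω = αt ⇒ t = ω/α = 321/150.2 = 2.137 s.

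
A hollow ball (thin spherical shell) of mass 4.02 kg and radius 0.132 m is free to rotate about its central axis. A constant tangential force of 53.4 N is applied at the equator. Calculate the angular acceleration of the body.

α ≈ 151 rad/s²

I = (2/3)MR² = (2/3)(4.02)(0.132)² = 0.04670 kg·m².
τ = F R = (53.4)(0.132) = 7.049 N·m.
From τ = Iα: α = 7.049/0.04670 = 150.9 rad/s².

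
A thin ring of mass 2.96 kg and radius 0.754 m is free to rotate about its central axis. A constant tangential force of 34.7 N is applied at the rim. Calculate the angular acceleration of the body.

I = MR² = (2.96)(0.754)² = 1.683 kg·m².
τ = F R = (34.7)(0.754) = 26.16 N·m.
Newton's second law for rotation, τ = Iα, gives α = τ/I = 26.16/1.683 = 15.55 rad/s².

α ≈ 15.5 rad/s²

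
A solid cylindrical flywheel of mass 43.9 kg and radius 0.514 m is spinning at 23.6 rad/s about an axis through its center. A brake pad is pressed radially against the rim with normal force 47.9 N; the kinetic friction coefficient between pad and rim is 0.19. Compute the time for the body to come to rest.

I = ½MR² = (1/2)(43.9)(0.514)² = 5.799 kg·m².
Friction force f = μN = (0.19)(47.9) = 9.101 N at the rim; torque magnitude τ = fR = 4.678 N·m, opposing ω.
|α| = τ/I = 4.678/5.799 = 0.8067 rad/s² (deceleration).
0 = ω₀ − |α|t ⇒ t = ω₀/|α| = 23.6/0.8067 = 29.26 s.

t ≈ 29.3 s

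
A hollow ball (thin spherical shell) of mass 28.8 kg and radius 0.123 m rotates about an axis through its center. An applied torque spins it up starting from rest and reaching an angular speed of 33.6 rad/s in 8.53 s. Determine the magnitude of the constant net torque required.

τ ≈ 1.14 N·m

I = (2/3)MR² = (2/3)(28.8)(0.123)² = 0.2905 kg·m².
α = Δω/Δt = (33.6 − 0)/8.53 = 3.939 rad/s².
τ = Iα = (0.2905)(3.939) = 1.144 N·m.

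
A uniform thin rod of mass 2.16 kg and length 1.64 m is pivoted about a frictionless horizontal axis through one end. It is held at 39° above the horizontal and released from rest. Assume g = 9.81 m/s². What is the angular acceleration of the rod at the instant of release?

α ≈ 6.97 rad/s²

About the pivot, I = (1/3)ML² = (1/3)(2.16)(1.64)² = 1.937 kg·m².
The weight acts at the center, a distance L/2 = 0.8200 m from the pivot; τ = Mg(L/2) cos 39° = 13.50 N·m.
α = τ/I = 13.50/1.937 = 6.973 rad/s².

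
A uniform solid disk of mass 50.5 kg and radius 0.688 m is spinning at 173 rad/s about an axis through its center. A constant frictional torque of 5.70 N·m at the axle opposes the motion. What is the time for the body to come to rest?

I = ½MR² = (1/2)(50.5)(0.688)² = 11.95 kg·m².
The net torque has magnitude 5.70 N·m, opposing ω.
|α| = τ/I = 5.700/11.95 = 0.4769 rad/s² (deceleration).
0 = ω₀ − |α|t ⇒ t = ω₀/|α| = 173/0.4769 = 362.8 s.

t ≈ 363 s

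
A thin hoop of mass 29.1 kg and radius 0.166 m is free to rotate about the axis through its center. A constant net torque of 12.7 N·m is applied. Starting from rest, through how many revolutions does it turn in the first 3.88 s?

≈ 19.0 revolutions

I = MR² = (29.1)(0.166)² = 0.8019 kg·m².
α = τ/I = 12.7/0.8019 = 15.84 rad/s².
θ = ½αt² = ½(15.84)(3.88)² = 119.2 rad.
Revolutions = θ/(2π) = 18.97.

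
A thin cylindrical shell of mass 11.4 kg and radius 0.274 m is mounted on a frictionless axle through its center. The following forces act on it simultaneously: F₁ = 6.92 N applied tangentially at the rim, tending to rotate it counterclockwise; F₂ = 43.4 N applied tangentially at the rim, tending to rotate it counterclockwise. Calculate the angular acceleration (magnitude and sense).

α ≈ 16.1 rad/s², counterclockwise

I = MR² = (11.4)(0.274)² = 0.8559 kg·m².
Taking counterclockwise as positive: τ₁ = +(6.92)(0.274) = +1.896 N·m; τ₂ = +(43.4)(0.274) = +11.89 N·m.
Net torque τ = 13.79 N·m.
α = τ/I = 13.79/0.8559 = 16.11 rad/s².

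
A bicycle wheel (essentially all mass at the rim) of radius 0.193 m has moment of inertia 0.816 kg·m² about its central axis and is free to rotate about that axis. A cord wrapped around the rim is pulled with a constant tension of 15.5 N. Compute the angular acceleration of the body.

τ = F R = (15.5)(0.193) = 2.992 N·m.
Newton's second law for rotation, τ = Iα, gives α = τ/I = 2.992/0.8160 = 3.666 rad/s².

α ≈ 3.67 rad/s²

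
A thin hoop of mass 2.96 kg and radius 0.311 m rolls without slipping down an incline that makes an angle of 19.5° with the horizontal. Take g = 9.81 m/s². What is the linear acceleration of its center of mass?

Translation along the incline: Mg sinθ − f = Ma.
Rotation about the center: fR = Iα with I = MR². No-slip gives a = αR, so f = (I/R²)a = M a.
Substituting: Mg sinθ = (1 + 1.000)Ma, so a = g sinθ/(1 + 1.000) = (9.81) sin 19.5° / 2.000 = 1.637 m/s².

a ≈ 1.64 m/s²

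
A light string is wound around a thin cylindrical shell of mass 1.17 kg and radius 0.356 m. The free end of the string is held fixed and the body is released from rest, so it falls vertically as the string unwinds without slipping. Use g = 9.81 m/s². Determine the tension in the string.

T ≈ 5.74 N

Translation: Mg − T = Ma. Rotation about the center: TR = Iα with I = MR².
With a = αR: T = (I/R²)a = M a, so Mg = (1 + 1.000)Ma.
a = g/(1 + 1.000) = 9.81/2.000 = 4.905 m/s².
T = 1.000·M·a = (1.000)(1.17)(4.905) = 5.739 N.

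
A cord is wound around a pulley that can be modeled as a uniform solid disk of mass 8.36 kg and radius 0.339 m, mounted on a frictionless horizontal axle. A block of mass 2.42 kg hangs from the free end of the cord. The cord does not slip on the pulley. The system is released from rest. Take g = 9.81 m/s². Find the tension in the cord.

T ≈ 15.0 N

I = ½MR² = (1/2)(8.36)(0.339)² = 0.4804 kg·m².
Block: mg − T = ma. Pulley: TR = Iα. No-slip: a = αR, so T = (I/R²)a = 4.180·a.
Then mg = (m + 4.180)a, so a = (2.42)(9.81)/(2.42 + 4.180) = 3.597 m/s².
T = 4.180·a = 15.04 N.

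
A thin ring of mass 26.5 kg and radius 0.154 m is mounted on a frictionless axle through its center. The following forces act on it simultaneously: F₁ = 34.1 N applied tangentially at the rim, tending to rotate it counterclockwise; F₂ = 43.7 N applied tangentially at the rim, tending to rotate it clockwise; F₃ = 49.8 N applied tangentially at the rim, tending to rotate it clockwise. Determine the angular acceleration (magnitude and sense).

I = MR² = (26.5)(0.154)² = 0.6285 kg·m².
Taking counterclockwise as positive: τ₁ = +(34.1)(0.154) = +5.251 N·m; τ₂ = −(43.7)(0.154) = −6.730 N·m; τ₃ = −(49.8)(0.154) = −7.669 N·m.
Net torque τ = -9.148 N·m.
α = τ/I = -9.148/0.6285 = -14.56 rad/s².

α ≈ 14.6 rad/s², clockwise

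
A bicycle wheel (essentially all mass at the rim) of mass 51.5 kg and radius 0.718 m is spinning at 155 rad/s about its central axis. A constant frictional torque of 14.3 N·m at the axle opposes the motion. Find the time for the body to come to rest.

I = MR² = (51.5)(0.718)² = 26.55 kg·m².
The net torque has magnitude 14.3 N·m, opposing ω.
|α| = τ/I = 14.30/26.55 = 0.5386 rad/s² (deceleration).
0 = ω₀ − |α|t ⇒ t = ω₀/|α| = 155/0.5386 = 287.8 s.

t ≈ 288 s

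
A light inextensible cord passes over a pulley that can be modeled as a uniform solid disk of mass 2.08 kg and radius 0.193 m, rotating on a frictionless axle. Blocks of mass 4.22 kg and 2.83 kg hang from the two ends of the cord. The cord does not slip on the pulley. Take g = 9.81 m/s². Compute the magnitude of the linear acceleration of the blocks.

I = ½MR² = (1/2)(2.08)(0.193)² = 0.03874 kg·m².
Heavier block: m₁g − T₁ = m₁a. Lighter block: T₂ − m₂g = m₂a.
Pulley: (T₁ − T₂)R = Iα = I(a/R), so T₁ − T₂ = (I/R²)a = (1/2)M_p a = 1.040·a.
Adding the three: (m₁ − m₂)g = (m₁ + m₂ + 1.040)a, so a = (4.22 − 2.83)(9.81)/(4.22 + 2.83 + 1.040) = 1.686 m/s².

a ≈ 1.69 m/s²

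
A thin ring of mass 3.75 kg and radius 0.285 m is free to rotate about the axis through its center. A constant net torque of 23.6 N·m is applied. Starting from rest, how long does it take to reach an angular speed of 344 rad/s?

I = MR² = (3.75)(0.285)² = 0.3046 kg·m².
α = τ/I = 23.6/0.3046 = 77.48 rad/s².
ω = αt ⇒ t = ω/α = 344/77.48 = 4.440 s.

t ≈ 4.44 s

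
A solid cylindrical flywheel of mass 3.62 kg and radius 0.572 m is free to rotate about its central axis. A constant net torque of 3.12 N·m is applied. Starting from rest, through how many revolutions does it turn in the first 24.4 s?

≈ 250 revolutions

I = ½MR² = (1/2)(3.62)(0.572)² = 0.5922 kg·m².
α = τ/I = 3.12/0.5922 = 5.268 rad/s².
θ = ½αt² = ½(5.268)(24.4)² = 1568 rad.
Revolutions = θ/(2π) = 249.6.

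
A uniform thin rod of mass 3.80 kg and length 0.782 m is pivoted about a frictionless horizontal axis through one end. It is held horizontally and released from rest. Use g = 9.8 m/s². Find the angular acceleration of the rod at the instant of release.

α ≈ 18.8 rad/s²

About the pivot, I = (1/3)ML² = (1/3)(3.80)(0.782)² = 0.7746 kg·m².
The weight acts at the center, a distance L/2 = 0.3910 m from the pivot; τ = Mg(L/2) = 14.56 N·m.
α = τ/I = 14.56/0.7746 = 18.80 rad/s².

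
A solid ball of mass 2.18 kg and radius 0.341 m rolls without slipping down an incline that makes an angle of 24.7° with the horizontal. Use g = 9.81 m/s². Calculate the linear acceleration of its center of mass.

Translation along the incline: Mg sinθ − f = Ma.
Rotation about the center: fR = Iα with I = (2/5)MR². No-slip gives a = αR, so f = (I/R²)a = (2/5)M a.
Substituting: Mg sinθ = (1 + 0.4000)Ma, so a = g sinθ/(1 + 0.4000) = (9.81) sin 24.7° / 1.400 = 2.928 m/s².

a ≈ 2.93 m/s²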